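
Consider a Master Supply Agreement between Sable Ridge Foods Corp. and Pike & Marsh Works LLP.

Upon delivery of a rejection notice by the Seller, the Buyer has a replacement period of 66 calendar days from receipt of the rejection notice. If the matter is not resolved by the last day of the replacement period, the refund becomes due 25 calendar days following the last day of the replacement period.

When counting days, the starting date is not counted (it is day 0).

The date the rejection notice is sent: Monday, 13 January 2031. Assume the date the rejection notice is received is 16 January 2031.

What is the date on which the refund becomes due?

17 April 2031

Adding 66 calendar days to 16 January 2031 gives 23 March 2031, which is the last day of the replacement period.
Adding 25 calendar days to 23 March 2031 gives 17 April 2031, which is the date on which the refund becomes due.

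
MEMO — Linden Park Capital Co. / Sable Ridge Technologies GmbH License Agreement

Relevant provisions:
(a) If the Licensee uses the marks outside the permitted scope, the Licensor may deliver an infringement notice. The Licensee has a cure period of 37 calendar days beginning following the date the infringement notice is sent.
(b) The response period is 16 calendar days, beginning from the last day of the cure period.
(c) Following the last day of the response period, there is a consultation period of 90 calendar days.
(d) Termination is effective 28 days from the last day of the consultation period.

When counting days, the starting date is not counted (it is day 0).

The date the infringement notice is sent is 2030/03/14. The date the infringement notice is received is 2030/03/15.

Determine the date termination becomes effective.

The last day of the cure period: 2030/03/14 + 37 days = 2030/04/20.
Adding 16 calendar days to 2030/04/20 gives 2030/05/06, which is the last day of the response period.
The last day of the consultation period: 2030/05/06 + 90 days = 2030/08/04.
The date termination becomes effective: 2030/08/04 + 28 days = 2030/09/01.

2030/09/01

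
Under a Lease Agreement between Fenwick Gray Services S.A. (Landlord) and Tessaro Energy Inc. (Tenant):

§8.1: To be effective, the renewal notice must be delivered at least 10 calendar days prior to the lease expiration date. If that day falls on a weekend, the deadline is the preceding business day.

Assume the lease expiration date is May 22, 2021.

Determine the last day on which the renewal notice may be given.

Counting back 10 calendar days from May 22, 2021 gives May 12, 2021. That is a Wednesday, so no adjustment is needed.

May 12, 2021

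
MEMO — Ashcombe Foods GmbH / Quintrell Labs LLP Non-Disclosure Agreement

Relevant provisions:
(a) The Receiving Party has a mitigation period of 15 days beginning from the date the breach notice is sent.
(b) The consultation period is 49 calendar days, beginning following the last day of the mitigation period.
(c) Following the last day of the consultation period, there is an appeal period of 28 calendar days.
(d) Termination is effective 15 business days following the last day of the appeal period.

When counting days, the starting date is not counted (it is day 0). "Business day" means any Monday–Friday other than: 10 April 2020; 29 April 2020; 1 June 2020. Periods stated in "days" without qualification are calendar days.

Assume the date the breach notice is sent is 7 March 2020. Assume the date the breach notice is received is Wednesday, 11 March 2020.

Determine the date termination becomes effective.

26 June 2020

The last day of the mitigation period: 7 March 2020 + 15 days = 22 March 2020.
The last day of the consultation period: 49 calendar days after 22 March 2020 is 10 May 2020.
The last day of the appeal period: 10 May 2020 + 28 days = 7 June 2020.
The date termination becomes effective: 15 business days after Sunday, 7 June 2020, skipping weekends — Jun 8, Jun 9, Jun 10, Jun 11, …, Jun 24, Jun 25, Jun 26 — lands on Friday, 26 June 2020.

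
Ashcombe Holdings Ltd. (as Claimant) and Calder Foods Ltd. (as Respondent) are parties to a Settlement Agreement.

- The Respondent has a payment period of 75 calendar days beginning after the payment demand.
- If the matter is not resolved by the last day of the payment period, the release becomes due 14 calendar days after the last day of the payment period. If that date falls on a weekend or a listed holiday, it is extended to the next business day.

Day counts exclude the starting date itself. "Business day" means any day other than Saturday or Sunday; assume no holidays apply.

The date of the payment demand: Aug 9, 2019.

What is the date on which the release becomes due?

The last day of the payment period: 75 calendar days after Aug 9, 2019 is Oct 23, 2019.
Adding 14 calendar days to Oct 23, 2019 gives Nov 6, 2019, which is the date on which the release becomes due. Nov 6, 2019 is a Wednesday, so no roll-forward applies.

Nov 6, 2019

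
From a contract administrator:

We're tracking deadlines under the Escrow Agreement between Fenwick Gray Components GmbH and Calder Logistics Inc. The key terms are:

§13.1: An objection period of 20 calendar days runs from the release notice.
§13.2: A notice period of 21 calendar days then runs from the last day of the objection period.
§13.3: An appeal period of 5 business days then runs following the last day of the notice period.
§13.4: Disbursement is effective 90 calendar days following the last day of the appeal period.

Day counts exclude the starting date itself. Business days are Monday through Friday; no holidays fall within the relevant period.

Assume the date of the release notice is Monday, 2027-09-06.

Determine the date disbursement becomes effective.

Adding 20 calendar days to 2027-09-06 gives 2027-09-26, which is the last day of the objection period.
The last day of the notice period: 21 calendar days after 2027-09-26 is 2027-10-17.
The last day of the appeal period: counting 5 business days from Sunday, 2027-10-17 (Oct 18, Oct 19, Oct 20, Oct 21, Oct 22, skipping weekends) reaches Friday, 2027-10-22.
The date disbursement becomes effective: 90 calendar days after 2027-10-22 is 2028-01-20.

2028-01-20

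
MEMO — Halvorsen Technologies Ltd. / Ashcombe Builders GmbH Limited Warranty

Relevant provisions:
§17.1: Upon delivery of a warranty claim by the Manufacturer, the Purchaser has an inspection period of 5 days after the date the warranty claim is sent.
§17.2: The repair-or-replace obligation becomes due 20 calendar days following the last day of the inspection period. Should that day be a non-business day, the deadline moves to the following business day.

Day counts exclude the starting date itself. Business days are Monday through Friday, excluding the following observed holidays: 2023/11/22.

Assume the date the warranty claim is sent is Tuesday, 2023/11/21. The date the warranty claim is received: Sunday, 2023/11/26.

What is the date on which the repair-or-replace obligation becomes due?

2023/12/18

Adding 5 calendar days to 2023/11/21 gives 2023/11/26, which is the last day of the inspection period.
The date on which the repair-or-replace obligation becomes due: 2023/11/26 + 20 days = 2023/12/16. That falls on a Saturday, so it rolls to the next business day, Monday, 2023/12/18.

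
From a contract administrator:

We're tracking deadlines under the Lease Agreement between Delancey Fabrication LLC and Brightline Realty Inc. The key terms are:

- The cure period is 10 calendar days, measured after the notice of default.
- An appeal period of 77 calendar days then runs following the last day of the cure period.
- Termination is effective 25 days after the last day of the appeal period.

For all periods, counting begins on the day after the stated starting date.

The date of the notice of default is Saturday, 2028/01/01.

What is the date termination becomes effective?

The last day of the cure period: 10 calendar days after 2028/01/01 is 2028/01/11.
The last day of the appeal period: 2028/01/11 + 77 days = 2028/03/28.
The date termination becomes effective: 2028/03/28 + 25 days = 2028/04/22.

2028/04/22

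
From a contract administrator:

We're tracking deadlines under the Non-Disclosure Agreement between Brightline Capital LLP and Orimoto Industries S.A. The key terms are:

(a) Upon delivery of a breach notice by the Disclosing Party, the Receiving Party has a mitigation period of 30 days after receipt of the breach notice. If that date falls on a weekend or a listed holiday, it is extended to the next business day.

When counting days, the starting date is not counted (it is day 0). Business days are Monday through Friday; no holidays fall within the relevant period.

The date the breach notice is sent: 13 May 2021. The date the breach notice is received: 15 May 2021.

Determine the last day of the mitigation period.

Adding 30 calendar days to 15 May 2021 gives 14 June 2021, which is the last day of the mitigation period. 14 June 2021 is a Monday, so no roll-forward applies.

14 June 2021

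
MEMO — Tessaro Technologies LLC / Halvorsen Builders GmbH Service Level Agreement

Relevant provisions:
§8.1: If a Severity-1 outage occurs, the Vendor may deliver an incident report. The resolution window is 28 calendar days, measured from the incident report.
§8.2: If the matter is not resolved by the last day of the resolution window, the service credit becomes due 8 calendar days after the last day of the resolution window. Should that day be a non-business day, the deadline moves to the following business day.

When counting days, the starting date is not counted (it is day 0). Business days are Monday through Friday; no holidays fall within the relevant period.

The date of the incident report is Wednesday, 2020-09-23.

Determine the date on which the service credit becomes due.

The last day of the resolution window: 2020-09-23 + 28 days = 2020-10-21.
The date on which the service credit becomes due: 8 calendar days after 2020-10-21 is 2020-10-29. 2020-10-29 is a Thursday, so no roll-forward applies.

2020-10-29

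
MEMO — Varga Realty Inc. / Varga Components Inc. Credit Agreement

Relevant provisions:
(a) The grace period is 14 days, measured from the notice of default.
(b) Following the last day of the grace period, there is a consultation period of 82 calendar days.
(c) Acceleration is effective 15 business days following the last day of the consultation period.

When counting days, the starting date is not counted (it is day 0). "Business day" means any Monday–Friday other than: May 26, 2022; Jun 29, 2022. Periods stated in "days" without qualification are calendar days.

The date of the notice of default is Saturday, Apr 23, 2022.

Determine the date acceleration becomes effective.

The last day of the grace period: 14 calendar days after Apr 23, 2022 is May 7, 2022.
The last day of the consultation period: May 7, 2022 + 82 days = Jul 28, 2022.
From Thursday, Jul 28, 2022, 15 business days (Jul 29, Aug 1, Aug 2, Aug 3, …, Aug 16, Aug 17, Aug 18, skipping weekends) brings us to Thursday, Aug 18, 2022, which is the date acceleration becomes effective.

Aug 18, 2022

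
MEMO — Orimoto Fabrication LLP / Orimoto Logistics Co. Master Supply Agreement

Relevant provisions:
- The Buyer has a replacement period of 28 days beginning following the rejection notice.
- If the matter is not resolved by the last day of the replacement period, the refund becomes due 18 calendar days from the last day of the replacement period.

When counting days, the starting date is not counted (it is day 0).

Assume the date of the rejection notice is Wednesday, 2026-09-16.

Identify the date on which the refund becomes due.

2026-11-01

The last day of the replacement period: 2026-09-16 + 28 days = 2026-10-14.
The date on which the refund becomes due: 2026-10-14 + 18 days = 2026-11-01.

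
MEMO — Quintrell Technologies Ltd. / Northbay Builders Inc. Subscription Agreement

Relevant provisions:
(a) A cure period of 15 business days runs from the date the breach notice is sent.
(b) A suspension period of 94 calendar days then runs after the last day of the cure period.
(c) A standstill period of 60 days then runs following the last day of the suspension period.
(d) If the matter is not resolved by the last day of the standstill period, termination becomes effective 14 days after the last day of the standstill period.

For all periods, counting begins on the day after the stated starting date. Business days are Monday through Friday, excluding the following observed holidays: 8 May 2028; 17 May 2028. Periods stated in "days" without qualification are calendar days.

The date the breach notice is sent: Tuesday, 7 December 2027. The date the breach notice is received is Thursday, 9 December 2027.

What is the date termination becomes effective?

13 June 2028

The last day of the cure period: counting 15 business days from Tuesday, 7 December 2027 (Dec 8, Dec 9, Dec 10, Dec 13, …, Dec 24, Dec 27, Dec 28, skipping weekends) reaches Tuesday, 28 December 2027.
Adding 94 calendar days to 28 December 2027 gives 31 March 2028, which is the last day of the suspension period.
The last day of the standstill period: 31 March 2028 + 60 days = 30 May 2028.
The date termination becomes effective: 14 calendar days after 30 May 2028 is 13 June 2028.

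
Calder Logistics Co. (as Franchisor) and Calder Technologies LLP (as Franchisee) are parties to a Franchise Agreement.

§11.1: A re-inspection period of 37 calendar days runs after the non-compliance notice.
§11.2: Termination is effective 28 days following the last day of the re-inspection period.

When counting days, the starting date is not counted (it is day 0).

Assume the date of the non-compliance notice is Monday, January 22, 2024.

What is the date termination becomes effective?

The last day of the re-inspection period: 37 calendar days after January 22, 2024 is February 28, 2024.
The date termination becomes effective: 28 calendar days after February 28, 2024 is March 27, 2024.

March 27, 2024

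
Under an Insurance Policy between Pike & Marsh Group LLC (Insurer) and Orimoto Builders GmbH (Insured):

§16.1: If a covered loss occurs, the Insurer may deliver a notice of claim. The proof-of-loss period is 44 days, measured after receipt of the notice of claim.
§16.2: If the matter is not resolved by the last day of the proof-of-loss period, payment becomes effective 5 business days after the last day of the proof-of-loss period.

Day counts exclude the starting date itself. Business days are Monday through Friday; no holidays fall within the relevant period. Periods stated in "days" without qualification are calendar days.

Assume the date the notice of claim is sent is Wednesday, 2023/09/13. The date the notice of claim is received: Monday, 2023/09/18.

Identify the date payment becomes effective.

2023/11/08

Adding 44 calendar days to 2023/09/18 gives 2023/11/01, which is the last day of the proof-of-loss period.
The date payment becomes effective: counting 5 business days from Wednesday, 2023/11/01 (Nov 2, Nov 3, Nov 6, Nov 7, Nov 8, skipping weekends) reaches Wednesday, 2023/11/08.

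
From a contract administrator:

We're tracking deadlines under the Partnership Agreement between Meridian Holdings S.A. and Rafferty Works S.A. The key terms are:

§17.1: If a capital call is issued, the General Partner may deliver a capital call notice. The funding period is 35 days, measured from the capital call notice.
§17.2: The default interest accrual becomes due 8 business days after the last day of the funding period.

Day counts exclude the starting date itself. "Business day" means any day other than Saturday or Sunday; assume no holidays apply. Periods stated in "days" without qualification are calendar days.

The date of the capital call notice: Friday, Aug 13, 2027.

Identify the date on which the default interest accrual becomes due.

The last day of the funding period: Aug 13, 2027 + 35 days = Sep 17, 2027.
The date on which the default interest accrual becomes due: 8 business days after Friday, Sep 17, 2027, skipping weekends — Sep 20, Sep 21, Sep 22, Sep 23, Sep 24, Sep 27, Sep 28, Sep 29 — lands on Wednesday, Sep 29, 2027.

Sep 29, 2027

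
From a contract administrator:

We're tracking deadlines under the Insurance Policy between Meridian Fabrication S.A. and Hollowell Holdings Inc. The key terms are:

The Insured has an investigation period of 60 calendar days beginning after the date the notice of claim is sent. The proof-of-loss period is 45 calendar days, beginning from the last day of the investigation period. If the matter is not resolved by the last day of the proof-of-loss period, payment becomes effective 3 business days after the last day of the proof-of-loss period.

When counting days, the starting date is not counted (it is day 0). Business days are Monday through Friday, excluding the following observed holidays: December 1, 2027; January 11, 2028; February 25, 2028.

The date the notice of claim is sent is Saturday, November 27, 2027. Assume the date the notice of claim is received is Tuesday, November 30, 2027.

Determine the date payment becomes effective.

Adding 60 calendar days to November 27, 2027 gives January 26, 2028, which is the last day of the investigation period.
The last day of the proof-of-loss period: 45 calendar days after January 26, 2028 is March 11, 2028.
The date payment becomes effective: counting 3 business days from Saturday, March 11, 2028 (Mar 13, Mar 14, Mar 15, skipping weekends) reaches Wednesday, March 15, 2028.

March 15, 2028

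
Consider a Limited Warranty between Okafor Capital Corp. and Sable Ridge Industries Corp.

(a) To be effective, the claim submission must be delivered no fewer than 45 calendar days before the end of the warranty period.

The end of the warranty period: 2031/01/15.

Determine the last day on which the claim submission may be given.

Counting back 45 calendar days from 2031/01/15 gives 2030/12/01.

2030/12/01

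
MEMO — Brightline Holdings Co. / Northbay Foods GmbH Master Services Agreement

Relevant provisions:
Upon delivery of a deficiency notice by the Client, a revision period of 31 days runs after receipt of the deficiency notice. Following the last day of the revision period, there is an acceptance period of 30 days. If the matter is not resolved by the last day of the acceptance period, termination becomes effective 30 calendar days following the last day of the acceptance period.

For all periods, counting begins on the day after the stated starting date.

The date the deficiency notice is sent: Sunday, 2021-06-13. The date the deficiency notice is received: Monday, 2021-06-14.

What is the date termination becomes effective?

2021-09-13

The last day of the revision period: 2021-06-14 + 31 days = 2021-07-15.
The last day of the acceptance period: 30 calendar days after 2021-07-15 is 2021-08-14.
The date termination becomes effective: 2021-08-14 + 30 days = 2021-09-13.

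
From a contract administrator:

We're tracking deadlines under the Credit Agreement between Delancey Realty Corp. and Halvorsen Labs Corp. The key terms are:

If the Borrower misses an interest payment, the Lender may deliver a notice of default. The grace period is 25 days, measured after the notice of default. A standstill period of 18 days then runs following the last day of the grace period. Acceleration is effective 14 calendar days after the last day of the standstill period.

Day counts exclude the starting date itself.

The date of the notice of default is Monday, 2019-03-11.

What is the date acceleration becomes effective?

2019-05-07

The last day of the grace period: 2019-03-11 + 25 days = 2019-04-05.
Adding 18 calendar days to 2019-04-05 gives 2019-04-23, which is the last day of the standstill period.
The date acceleration becomes effective: 2019-04-23 + 14 days = 2019-05-07.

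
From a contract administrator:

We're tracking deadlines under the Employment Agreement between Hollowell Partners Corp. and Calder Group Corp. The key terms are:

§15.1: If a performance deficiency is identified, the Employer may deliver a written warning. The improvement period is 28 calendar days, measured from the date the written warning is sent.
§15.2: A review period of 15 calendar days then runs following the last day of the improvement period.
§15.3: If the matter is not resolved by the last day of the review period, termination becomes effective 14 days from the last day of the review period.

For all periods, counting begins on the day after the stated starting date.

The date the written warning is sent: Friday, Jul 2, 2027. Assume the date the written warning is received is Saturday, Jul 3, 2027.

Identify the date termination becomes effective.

Aug 28, 2027

The last day of the improvement period: Jul 2, 2027 + 28 days = Jul 30, 2027.
The last day of the review period: 15 calendar days after Jul 30, 2027 is Aug 14, 2027.
Adding 14 calendar days to Aug 14, 2027 gives Aug 28, 2027, which is the date termination becomes effective.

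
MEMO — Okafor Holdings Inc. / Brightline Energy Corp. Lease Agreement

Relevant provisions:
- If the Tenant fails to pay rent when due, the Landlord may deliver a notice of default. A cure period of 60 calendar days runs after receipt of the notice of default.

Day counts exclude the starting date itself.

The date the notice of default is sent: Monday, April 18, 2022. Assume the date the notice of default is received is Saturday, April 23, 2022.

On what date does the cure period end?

June 22, 2022

Adding 60 calendar days to April 23, 2022 gives June 22, 2022, which is the last day of the cure period.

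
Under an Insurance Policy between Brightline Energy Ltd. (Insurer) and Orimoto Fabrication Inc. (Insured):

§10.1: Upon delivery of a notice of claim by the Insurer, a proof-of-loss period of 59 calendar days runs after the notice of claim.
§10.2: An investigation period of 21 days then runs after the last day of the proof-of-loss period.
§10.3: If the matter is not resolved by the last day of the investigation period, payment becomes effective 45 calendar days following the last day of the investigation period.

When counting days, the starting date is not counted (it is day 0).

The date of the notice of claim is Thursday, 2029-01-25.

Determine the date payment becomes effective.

The last day of the proof-of-loss period: 2029-01-25 + 59 days = 2029-03-25.
The last day of the investigation period: 2029-03-25 + 21 days = 2029-04-15.
Adding 45 calendar days to 2029-04-15 gives 2029-05-30, which is the date payment becomes effective.

2029-05-30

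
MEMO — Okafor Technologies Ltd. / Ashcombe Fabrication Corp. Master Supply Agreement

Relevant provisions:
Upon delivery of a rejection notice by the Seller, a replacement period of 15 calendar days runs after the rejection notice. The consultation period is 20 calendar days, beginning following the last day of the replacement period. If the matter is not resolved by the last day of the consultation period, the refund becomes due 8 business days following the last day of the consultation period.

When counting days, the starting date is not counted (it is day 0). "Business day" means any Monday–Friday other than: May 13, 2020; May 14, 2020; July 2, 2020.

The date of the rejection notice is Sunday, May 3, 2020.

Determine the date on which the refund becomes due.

June 17, 2020

The last day of the replacement period: May 3, 2020 + 15 days = May 18, 2020.
Adding 20 calendar days to May 18, 2020 gives June 7, 2020, which is the last day of the consultation period.
From Sunday, June 7, 2020, 8 business days (Jun 8, Jun 9, Jun 10, Jun 11, Jun 12, Jun 15, Jun 16, Jun 17, skipping weekends) brings us to Wednesday, June 17, 2020, which is the date on which the refund becomes due.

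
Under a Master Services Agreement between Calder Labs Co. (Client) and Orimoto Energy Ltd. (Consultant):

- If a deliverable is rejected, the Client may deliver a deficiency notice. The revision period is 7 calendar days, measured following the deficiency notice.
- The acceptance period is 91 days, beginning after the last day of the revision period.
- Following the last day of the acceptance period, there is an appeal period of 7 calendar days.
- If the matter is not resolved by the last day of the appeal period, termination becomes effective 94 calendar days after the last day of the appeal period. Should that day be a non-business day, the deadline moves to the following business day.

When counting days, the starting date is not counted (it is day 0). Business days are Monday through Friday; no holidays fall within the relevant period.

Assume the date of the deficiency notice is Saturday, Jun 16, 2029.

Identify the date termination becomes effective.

Jan 1, 2030

The last day of the revision period: Jun 16, 2029 + 7 days = Jun 23, 2029.
The last day of the acceptance period: Jun 23, 2029 + 91 days = Sep 22, 2029.
Adding 7 calendar days to Sep 22, 2029 gives Sep 29, 2029, which is the last day of the appeal period.
Adding 94 calendar days to Sep 29, 2029 gives Jan 1, 2030, which is the date termination becomes effective. Jan 1, 2030 is a Tuesday, so no roll-forward applies.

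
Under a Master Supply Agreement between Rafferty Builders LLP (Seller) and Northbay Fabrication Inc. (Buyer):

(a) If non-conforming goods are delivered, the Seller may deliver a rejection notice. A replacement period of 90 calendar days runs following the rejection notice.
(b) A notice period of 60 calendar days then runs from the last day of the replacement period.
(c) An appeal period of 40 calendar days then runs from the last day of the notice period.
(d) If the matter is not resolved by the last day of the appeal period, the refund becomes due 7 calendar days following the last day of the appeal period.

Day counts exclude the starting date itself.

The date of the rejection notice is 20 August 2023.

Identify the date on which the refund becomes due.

The last day of the replacement period: 90 calendar days after 20 August 2023 is 18 November 2023.
The last day of the notice period: 18 November 2023 + 60 days = 17 January 2024.
The last day of the appeal period: 17 January 2024 + 40 days = 26 February 2024.
Adding 7 calendar days to 26 February 2024 gives 4 March 2024, which is the date on which the refund becomes due.

4 March 2024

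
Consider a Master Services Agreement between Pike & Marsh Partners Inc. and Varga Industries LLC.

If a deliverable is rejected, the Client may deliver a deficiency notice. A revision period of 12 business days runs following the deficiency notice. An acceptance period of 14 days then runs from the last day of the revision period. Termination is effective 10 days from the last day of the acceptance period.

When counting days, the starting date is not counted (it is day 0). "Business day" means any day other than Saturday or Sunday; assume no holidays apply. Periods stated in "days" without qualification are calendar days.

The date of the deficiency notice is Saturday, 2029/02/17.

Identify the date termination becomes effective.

The last day of the revision period: 12 business days after Saturday, 2029/02/17, skipping weekends — Feb 19, Feb 20, Feb 21, Feb 22, …, Mar 2, Mar 5, Mar 6 — lands on Tuesday, 2029/03/06.
Adding 14 calendar days to 2029/03/06 gives 2029/03/20, which is the last day of the acceptance period.
The date termination becomes effective: 10 calendar days after 2029/03/20 is 2029/03/30.

2029/03/30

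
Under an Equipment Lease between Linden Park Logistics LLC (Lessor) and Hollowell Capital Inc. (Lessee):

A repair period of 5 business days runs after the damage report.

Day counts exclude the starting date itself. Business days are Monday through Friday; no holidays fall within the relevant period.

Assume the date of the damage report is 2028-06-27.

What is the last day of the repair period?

2028-07-04

The last day of the repair period: 5 business days after Tuesday, 2028-06-27, skipping weekends — Jun 28, Jun 29, Jun 30, Jul 3, Jul 4 — lands on Tuesday, 2028-07-04.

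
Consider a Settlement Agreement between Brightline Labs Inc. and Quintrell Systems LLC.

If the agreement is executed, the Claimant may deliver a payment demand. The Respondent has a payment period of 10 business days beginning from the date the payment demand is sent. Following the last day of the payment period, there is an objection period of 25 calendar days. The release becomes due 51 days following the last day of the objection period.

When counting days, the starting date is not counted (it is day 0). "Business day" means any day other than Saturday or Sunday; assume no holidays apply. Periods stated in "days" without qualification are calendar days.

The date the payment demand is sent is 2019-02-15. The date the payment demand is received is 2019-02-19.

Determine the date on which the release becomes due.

The last day of the payment period: counting 10 business days from Friday, 2019-02-15 (Feb 18, Feb 19, Feb 20, Feb 21, Feb 22, Feb 25, Feb 26, Feb 27, Feb 28, Mar 1, skipping weekends) reaches Friday, 2019-03-01.
Adding 25 calendar days to 2019-03-01 gives 2019-03-26, which is the last day of the objection period.
Adding 51 calendar days to 2019-03-26 gives 2019-05-16, which is the date on which the release becomes due.

2019-05-16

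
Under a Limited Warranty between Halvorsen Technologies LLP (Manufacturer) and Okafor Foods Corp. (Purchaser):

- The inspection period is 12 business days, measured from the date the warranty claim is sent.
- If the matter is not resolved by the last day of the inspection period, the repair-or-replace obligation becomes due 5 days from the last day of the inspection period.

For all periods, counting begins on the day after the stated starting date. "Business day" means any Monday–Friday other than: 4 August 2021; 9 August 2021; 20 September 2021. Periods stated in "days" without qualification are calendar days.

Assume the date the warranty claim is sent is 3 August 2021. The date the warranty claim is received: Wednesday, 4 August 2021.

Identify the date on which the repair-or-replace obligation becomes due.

28 August 2021

The last day of the inspection period: counting 12 business days from Tuesday, 3 August 2021 (Aug 5, Aug 6, Aug 10, Aug 11, …, Aug 19, Aug 20, Aug 23, skipping weekends and the listed holidays on Aug 4, Aug 9) reaches Monday, 23 August 2021.
The date on which the repair-or-replace obligation becomes due: 23 August 2021 + 5 days = 28 August 2021.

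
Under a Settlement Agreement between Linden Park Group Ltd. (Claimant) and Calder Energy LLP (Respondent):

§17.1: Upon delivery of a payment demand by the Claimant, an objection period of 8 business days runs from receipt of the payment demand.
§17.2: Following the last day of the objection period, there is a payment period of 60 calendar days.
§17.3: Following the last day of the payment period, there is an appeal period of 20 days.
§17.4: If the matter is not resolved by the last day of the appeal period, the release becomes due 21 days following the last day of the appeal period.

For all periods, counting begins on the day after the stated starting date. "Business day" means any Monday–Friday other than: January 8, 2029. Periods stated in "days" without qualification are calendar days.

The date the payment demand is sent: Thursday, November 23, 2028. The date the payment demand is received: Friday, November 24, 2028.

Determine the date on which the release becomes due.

March 17, 2029

From Friday, November 24, 2028, 8 business days (Nov 27, Nov 28, Nov 29, Nov 30, Dec 1, Dec 4, Dec 5, Dec 6, skipping weekends) brings us to Wednesday, December 6, 2028, which is the last day of the objection period.
The last day of the payment period: December 6, 2028 + 60 days = February 4, 2029.
Adding 20 calendar days to February 4, 2029 gives February 24, 2029, which is the last day of the appeal period.
Adding 21 calendar days to February 24, 2029 gives March 17, 2029, which is the date on which the release becomes due.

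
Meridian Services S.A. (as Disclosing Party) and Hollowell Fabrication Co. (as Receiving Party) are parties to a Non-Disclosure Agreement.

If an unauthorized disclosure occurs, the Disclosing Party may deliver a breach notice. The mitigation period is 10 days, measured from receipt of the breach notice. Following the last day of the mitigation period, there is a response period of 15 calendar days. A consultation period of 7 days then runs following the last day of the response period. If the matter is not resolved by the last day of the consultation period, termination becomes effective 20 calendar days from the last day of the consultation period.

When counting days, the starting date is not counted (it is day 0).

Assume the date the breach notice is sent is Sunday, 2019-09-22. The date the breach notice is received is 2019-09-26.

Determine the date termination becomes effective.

The last day of the mitigation period: 2019-09-26 + 10 days = 2019-10-06.
The last day of the response period: 15 calendar days after 2019-10-06 is 2019-10-21.
The last day of the consultation period: 7 calendar days after 2019-10-21 is 2019-10-28.
The date termination becomes effective: 2019-10-28 + 20 days = 2019-11-17.

2019-11-17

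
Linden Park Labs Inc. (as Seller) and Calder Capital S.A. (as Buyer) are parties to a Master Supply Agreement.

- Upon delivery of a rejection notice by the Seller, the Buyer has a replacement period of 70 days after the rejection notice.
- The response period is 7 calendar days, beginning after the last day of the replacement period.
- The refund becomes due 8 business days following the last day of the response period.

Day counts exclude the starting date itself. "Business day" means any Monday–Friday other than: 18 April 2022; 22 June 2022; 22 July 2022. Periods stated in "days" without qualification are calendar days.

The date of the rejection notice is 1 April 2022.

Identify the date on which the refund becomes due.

The last day of the replacement period: 1 April 2022 + 70 days = 10 June 2022.
Adding 7 calendar days to 10 June 2022 gives 17 June 2022, which is the last day of the response period.
The date on which the refund becomes due: 8 business days after Friday, 17 June 2022, skipping weekends and the listed holiday on Jun 22 — Jun 20, Jun 21, Jun 23, Jun 24, Jun 27, Jun 28, Jun 29, Jun 30 — lands on Thursday, 30 June 2022.

30 June 2022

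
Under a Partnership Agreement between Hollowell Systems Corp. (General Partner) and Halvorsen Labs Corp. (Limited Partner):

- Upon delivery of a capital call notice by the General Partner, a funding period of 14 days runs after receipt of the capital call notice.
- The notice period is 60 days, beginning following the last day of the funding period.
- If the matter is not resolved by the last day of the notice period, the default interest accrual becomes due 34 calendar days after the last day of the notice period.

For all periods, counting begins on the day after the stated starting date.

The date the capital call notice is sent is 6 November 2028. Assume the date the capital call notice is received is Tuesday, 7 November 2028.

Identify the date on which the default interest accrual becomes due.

23 February 2029

Adding 14 calendar days to 7 November 2028 gives 21 November 2028, which is the last day of the funding period.
The last day of the notice period: 60 calendar days after 21 November 2028 is 20 January 2029.
The date on which the default interest accrual becomes due: 20 January 2029 + 34 days = 23 February 2029.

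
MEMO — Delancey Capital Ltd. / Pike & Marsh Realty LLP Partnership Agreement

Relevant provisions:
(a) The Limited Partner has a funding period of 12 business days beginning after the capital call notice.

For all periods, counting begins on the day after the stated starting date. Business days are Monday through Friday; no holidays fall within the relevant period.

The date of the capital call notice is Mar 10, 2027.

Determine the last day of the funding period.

The last day of the funding period: 12 business days after Wednesday, Mar 10, 2027, skipping weekends — Mar 11, Mar 12, Mar 15, Mar 16, …, Mar 24, Mar 25, Mar 26 — lands on Friday, Mar 26, 2027.

Mar 26, 2027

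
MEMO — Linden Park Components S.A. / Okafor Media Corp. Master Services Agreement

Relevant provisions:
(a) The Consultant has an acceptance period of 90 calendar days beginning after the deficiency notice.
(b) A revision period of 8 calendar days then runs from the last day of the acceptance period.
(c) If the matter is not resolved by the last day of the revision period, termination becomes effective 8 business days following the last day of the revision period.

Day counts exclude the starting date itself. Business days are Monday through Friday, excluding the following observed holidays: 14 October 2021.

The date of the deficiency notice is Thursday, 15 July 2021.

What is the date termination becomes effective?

The last day of the acceptance period: 15 July 2021 + 90 days = 13 October 2021.
The last day of the revision period: 8 calendar days after 13 October 2021 is 21 October 2021.
The date termination becomes effective: 8 business days after Thursday, 21 October 2021, skipping weekends — Oct 22, Oct 25, Oct 26, Oct 27, Oct 28, Oct 29, Nov 1, Nov 2 — lands on Tuesday, 2 November 2021.

2 November 2021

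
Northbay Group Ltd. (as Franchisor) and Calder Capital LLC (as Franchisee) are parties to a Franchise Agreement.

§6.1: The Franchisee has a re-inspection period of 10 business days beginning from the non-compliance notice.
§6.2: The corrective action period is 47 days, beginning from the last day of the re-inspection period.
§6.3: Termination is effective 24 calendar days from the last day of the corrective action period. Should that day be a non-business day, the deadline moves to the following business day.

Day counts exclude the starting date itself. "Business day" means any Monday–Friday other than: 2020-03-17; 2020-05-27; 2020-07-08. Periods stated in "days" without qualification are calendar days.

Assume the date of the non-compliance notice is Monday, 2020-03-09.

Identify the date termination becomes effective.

The last day of the re-inspection period: counting 10 business days from Monday, 2020-03-09 (Mar 10, Mar 11, Mar 12, Mar 13, Mar 16, Mar 18, Mar 19, Mar 20, Mar 23, Mar 24, skipping weekends and the listed holiday on Mar 17) reaches Tuesday, 2020-03-24.
Adding 47 calendar days to 2020-03-24 gives 2020-05-10, which is the last day of the corrective action period.
The date termination becomes effective: 2020-05-10 + 24 days = 2020-06-03. 2020-06-03 is a Wednesday and is not a listed holiday, so no roll-forward applies.

2020-06-03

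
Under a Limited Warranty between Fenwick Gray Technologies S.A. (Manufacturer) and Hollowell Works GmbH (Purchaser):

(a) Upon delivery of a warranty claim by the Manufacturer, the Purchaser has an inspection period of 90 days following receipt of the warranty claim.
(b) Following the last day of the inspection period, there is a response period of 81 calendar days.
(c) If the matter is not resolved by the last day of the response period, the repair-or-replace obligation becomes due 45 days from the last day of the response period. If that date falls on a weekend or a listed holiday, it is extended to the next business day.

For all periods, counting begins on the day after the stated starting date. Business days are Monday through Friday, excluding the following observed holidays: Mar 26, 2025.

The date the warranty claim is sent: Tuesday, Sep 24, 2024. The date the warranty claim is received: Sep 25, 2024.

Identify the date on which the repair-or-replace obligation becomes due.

The last day of the inspection period: Sep 25, 2024 + 90 days = Dec 24, 2024.
The last day of the response period: 81 calendar days after Dec 24, 2024 is Mar 15, 2025.
The date on which the repair-or-replace obligation becomes due: 45 calendar days after Mar 15, 2025 is Apr 29, 2025. Apr 29, 2025 is a Tuesday and is not a listed holiday, so no roll-forward applies.

Apr 29, 2025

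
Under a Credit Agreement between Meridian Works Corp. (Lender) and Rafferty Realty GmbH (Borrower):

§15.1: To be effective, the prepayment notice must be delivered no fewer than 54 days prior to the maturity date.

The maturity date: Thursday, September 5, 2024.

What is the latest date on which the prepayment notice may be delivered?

September 5, 2024 minus 54 days is July 13, 2024.

July 13, 2024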